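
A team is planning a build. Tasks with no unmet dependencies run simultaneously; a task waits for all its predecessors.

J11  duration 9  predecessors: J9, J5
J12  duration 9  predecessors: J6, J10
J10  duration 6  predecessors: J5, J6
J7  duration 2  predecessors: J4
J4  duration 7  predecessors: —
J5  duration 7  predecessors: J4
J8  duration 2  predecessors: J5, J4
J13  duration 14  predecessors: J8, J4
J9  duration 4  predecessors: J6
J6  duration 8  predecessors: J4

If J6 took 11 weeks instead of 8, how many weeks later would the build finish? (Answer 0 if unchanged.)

Actual critical path: J4→J6→J10→J12 = 7+8+6+9 = 30 ⇒ 30 weeks.
J6 lies on that path, so at 11 weeks the path becomes 33 weeks.
The critical path is still J4→J6→J10→J12; finish is now 33 weeks.
Change in finish: 33 − 30 = +3 weeks.

3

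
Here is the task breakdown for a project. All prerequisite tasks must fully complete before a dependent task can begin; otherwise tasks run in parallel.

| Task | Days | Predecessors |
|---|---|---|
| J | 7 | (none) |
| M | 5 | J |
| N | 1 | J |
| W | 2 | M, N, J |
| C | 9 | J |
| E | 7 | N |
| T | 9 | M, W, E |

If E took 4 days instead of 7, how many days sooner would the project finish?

1

Baseline: J→N→E→T = 7+1+7+9 = 24 → 24 days.
E is on the critical path; changing it to 4 makes that path 21 days.
Now J→M→W→T = 7+5+2+9 = 23 is longest, so the finish becomes 23 days.
Change in finish: 23 − 24 = -1 days.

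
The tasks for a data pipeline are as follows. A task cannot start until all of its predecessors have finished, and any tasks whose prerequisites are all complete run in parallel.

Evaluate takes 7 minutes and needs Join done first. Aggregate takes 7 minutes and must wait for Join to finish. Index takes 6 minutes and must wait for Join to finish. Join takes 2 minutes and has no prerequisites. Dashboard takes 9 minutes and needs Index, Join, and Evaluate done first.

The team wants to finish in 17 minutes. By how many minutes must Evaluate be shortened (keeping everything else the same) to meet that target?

Current finish: 18 minutes; target: 17.
Evaluate is on every critical path, so each minute cut from Evaluate cuts the finish by one (this holds down to a finish of 17).
Need 18 − 17 = 1 minute off Evaluate → Evaluate becomes 6 minutes, finish becomes 17.

1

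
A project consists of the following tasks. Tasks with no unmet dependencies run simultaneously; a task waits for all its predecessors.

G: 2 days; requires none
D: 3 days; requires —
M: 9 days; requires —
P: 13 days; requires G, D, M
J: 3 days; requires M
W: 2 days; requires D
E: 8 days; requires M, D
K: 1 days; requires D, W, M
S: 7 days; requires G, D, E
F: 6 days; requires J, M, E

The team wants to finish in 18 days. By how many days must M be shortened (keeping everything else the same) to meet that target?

Current finish: 24 days; target: 18.
M is on every critical path, so each day cut from M cuts the finish by one (this holds down to a finish of 18).
Need 24 − 18 = 6 days off M → M becomes 3 days, finish becomes 18.

6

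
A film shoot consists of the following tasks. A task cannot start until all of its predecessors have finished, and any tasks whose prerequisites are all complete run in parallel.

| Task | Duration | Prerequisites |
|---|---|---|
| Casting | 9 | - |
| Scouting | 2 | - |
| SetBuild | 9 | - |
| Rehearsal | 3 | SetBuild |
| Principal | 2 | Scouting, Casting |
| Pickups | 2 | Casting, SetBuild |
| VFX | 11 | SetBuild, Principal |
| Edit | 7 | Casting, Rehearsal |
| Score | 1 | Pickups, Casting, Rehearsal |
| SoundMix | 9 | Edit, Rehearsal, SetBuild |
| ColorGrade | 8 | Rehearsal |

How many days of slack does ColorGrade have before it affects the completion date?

8

SetBuild→Rehearsal→Edit→SoundMix = 9+3+7+9 = 28 sets the makespan at 28 days.
Longest path through ColorGrade: 20 days (earliest finish 20, latest finish 28).
Slack of ColorGrade = 20 − 12 = 8 days.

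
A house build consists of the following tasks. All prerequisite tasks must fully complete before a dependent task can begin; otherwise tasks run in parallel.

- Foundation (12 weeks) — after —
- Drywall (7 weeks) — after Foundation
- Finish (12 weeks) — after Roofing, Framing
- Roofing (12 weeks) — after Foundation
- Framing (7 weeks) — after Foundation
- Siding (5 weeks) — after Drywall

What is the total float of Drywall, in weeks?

The longest chain is Foundation→Roofing→Finish = 12+12+12 = 36; overall finish 36 weeks.
Longest path through Drywall: 24 weeks (earliest finish 19, latest finish 31).
Slack of Drywall = 24 − 12 = 12 weeks.

12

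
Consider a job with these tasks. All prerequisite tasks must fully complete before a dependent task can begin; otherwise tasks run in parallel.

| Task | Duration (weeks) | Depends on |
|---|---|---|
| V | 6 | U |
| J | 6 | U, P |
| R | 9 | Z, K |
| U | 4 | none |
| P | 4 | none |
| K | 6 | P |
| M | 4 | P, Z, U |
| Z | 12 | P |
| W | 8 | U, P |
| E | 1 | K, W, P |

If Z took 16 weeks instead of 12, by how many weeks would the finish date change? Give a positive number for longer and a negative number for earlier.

4

Actual critical path: P→Z→R = 4+12+9 = 25 ⇒ 25 weeks.
Z lies on that path, so at 16 weeks the path becomes 29 weeks.
That remains the longest chain; total 29 weeks.
Change in finish: 29 − 25 = +4 weeks.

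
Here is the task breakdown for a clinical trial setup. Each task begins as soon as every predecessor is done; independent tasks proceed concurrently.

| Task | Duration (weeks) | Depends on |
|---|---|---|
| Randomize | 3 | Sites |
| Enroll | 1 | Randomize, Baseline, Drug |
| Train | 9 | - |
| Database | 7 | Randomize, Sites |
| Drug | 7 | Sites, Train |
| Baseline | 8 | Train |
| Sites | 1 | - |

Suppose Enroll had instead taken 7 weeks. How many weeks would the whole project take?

As given, the longest chain is Train→Baseline→Enroll = 9+8+1 = 18, so the finish is 18 weeks.
Since Enroll is critical, the +6 change carries straight to that chain (now 24 weeks).
No other chain overtakes it, so the finish is 24 weeks.

24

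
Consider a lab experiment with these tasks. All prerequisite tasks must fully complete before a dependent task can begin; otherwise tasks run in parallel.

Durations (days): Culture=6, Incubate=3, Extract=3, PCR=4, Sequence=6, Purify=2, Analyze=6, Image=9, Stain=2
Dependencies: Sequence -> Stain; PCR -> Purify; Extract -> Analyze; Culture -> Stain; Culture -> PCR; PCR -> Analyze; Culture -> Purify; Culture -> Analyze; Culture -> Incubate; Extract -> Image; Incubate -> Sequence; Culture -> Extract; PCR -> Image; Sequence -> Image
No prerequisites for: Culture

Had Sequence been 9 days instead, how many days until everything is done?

27

The binding path is Culture→Incubate→Sequence→Image = 6+3+6+9 = 24; finish at 24 days.
Sequence lies on that path, so at 9 days the path becomes 27 days.
No other chain overtakes it, so the finish is 27 days.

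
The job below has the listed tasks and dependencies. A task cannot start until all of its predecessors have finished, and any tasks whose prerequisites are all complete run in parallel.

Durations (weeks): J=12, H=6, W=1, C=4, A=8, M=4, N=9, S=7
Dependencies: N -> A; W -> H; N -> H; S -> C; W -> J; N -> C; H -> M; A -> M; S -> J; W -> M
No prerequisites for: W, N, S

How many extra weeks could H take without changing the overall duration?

N→A→M = 9+8+4 = 21 sets the makespan at 21 weeks.
H finishes as early as 15 and must finish by 17.
Slack of H = 11 − 9 = 2 weeks.

2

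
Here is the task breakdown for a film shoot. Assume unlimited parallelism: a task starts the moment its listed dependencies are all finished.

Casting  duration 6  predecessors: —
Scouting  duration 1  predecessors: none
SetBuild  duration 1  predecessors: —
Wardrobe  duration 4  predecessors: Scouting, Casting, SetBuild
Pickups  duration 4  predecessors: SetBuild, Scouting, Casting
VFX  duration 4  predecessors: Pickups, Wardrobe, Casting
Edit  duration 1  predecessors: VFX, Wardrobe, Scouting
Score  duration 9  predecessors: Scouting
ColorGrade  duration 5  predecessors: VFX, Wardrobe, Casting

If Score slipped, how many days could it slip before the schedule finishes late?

9

The longest chain is Casting→Wardrobe→VFX→ColorGrade = 6+4+4+5 = 19; overall finish 19 days.
Longest path through Score: 10 days (earliest finish 10, latest finish 19).
So Score can slip 19 − 10 = 9 days.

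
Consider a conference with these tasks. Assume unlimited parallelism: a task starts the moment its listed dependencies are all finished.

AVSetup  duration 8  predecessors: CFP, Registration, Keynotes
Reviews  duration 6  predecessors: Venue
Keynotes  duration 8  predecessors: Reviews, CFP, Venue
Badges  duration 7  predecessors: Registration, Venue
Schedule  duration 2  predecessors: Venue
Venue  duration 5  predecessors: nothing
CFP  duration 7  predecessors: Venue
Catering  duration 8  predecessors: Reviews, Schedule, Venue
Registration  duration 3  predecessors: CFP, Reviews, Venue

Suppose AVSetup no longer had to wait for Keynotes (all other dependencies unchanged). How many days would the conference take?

23

Before: longest chain Venue→CFP→Keynotes→AVSetup = 5+7+8+8 = 28, finish 28.
Without Keynotes→AVSetup, AVSetup's earliest start moves from 20 to 15.
New critical path: Venue→CFP→Registration→AVSetup = 5+7+3+8 = 23 ⇒ 23 days.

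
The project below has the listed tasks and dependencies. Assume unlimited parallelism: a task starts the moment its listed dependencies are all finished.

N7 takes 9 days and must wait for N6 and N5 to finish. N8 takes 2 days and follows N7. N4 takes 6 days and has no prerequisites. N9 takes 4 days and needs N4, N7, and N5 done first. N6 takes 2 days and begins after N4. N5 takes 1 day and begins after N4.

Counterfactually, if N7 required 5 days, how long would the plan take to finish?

17

Actual critical path: N4→N6→N7→N9 = 6+2+9+4 = 21 ⇒ 21 days.
N7 lies on that path, so at 5 days the path becomes 17 days.
The critical path is still N4→N6→N7→N9; finish is now 17 days.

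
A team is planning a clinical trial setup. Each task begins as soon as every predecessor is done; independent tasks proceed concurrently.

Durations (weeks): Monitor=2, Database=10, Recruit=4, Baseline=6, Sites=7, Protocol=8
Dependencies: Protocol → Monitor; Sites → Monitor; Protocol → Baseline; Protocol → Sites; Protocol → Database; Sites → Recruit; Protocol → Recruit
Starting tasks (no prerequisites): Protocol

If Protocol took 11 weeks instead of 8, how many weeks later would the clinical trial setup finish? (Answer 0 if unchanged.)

3

Critical path before the change: Protocol→Sites→Recruit = 8+7+4 = 19 giving 19 weeks.
Since Protocol is critical, the +3 change carries straight to that chain (now 22 weeks).
No other chain overtakes it, so the finish is 22 weeks.
Change in finish: 22 − 19 = +3 weeks.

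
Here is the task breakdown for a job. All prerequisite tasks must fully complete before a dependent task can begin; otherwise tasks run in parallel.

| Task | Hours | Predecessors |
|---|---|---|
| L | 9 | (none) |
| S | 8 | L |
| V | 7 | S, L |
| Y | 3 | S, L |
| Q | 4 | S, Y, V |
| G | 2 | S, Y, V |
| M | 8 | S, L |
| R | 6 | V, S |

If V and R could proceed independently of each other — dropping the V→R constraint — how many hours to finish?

Before: longest chain L→S→V→R = 9+8+7+6 = 30, finish 30.
Without V→R, R's earliest start moves from 24 to 17.
New critical path: L→S→V→Q = 9+8+7+4 = 28 ⇒ 28 hours.

28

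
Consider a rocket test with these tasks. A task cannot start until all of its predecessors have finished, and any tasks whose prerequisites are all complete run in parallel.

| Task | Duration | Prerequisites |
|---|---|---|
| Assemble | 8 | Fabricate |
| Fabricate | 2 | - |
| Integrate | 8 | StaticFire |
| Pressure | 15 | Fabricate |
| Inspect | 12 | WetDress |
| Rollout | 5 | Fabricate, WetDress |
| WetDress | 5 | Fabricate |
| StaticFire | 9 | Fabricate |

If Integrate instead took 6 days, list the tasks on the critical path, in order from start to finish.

Fabricate, WetDress, Inspect

Critical path before the change: Fabricate→StaticFire→Integrate = 2+9+8 = 19 giving 19 days.
Integrate lies on that path, so at 6 days the path becomes 17 days.
New critical path: Fabricate→WetDress→Inspect = 2+5+12 = 19 ⇒ 19 days.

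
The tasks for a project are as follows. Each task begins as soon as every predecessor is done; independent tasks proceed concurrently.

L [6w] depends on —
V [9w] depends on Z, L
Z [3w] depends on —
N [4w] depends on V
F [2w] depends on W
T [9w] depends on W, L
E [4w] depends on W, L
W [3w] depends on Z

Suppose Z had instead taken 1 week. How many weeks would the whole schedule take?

Baseline: L→V→N = 6+9+4 = 19 → 19 weeks.
Z has 3 weeks of float (longest path through it is 16).
The critical path is still L→V→N; finish is now 19 weeks.

19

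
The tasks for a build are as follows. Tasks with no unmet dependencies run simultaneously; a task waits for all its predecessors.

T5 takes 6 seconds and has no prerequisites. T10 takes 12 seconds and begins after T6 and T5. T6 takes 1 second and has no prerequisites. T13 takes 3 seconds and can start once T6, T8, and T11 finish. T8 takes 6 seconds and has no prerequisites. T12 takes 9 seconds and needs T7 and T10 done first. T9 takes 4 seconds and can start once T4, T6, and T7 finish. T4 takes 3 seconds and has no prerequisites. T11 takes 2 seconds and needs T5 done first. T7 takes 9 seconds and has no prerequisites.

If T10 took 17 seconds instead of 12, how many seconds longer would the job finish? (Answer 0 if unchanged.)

5

Critical path before the change: T5→T10→T12 = 6+12+9 = 27 giving 27 seconds.
Since T10 is critical, the +5 change carries straight to that chain (now 32 seconds).
That remains the longest chain; total 32 seconds.
Change in finish: 32 − 27 = +5 seconds.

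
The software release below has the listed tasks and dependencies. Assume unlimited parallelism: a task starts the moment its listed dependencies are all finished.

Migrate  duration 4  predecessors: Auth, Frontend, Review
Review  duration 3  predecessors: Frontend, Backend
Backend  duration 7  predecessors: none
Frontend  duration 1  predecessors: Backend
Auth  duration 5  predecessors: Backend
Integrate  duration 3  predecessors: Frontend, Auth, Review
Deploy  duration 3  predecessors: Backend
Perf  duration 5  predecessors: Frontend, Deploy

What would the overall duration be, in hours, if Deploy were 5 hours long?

17

As given, the longest chain is Backend→Auth→Migrate = 7+5+4 = 16, so the finish is 16 hours.
Deploy has 1 hour of float (longest path through it is 15).
The binding chain switches to Backend→Deploy→Perf = 7+5+5 = 17; finish 17 hours.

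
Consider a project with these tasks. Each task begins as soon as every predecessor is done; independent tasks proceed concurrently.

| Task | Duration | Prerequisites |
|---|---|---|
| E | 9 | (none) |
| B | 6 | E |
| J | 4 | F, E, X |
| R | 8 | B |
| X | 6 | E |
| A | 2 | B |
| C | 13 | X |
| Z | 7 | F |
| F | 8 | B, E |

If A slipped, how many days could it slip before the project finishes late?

Critical path: E→B→F→Z = 9+6+8+7 = 30, so the finish is 30 days.
Longest path through A: 17 days (earliest finish 17, latest finish 30).
So A can slip 30 − 17 = 13 days.

13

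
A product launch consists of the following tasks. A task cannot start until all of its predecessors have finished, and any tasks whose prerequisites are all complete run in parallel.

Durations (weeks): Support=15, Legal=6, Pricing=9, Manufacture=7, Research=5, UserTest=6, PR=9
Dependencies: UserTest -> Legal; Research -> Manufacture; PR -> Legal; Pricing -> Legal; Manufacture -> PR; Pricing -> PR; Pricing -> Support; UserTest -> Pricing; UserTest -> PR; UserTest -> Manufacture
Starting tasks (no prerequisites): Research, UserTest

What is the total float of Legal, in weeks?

UserTest→Pricing→PR→Legal = 6+9+9+6 = 30 sets the makespan at 30 weeks.
Longest path through Legal: 30 weeks (earliest finish 30, latest finish 30).
Slack of Legal = 24 − 24 = 0 weeks.

0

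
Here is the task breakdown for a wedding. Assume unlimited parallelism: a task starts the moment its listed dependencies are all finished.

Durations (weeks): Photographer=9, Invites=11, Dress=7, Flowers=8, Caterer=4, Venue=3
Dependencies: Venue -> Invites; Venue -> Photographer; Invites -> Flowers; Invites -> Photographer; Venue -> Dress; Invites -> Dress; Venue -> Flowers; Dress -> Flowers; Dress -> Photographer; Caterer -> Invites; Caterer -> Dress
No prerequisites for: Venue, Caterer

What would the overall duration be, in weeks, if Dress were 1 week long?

25

Actual critical path: Caterer→Invites→Dress→Photographer = 4+11+7+9 = 31 ⇒ 31 weeks.
Dress lies on that path, so at 1 week the path becomes 25 weeks.
No other chain overtakes it, so the finish is 25 weeks.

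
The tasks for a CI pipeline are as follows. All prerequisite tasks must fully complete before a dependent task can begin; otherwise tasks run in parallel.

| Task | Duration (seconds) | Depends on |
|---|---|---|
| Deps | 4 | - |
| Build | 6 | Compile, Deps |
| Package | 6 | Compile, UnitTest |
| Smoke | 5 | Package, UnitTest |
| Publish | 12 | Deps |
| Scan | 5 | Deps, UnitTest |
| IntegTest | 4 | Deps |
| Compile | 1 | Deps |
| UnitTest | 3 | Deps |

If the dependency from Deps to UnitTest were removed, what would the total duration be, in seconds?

16

Original critical path: Deps→UnitTest→Package→Smoke = 4+3+6+5 = 18 ⇒ 18 seconds.
Without Deps→UnitTest, UnitTest's earliest start moves from 4 to 0.
New critical path: Deps→Compile→Package→Smoke = 4+1+6+5 = 16 ⇒ 16 seconds.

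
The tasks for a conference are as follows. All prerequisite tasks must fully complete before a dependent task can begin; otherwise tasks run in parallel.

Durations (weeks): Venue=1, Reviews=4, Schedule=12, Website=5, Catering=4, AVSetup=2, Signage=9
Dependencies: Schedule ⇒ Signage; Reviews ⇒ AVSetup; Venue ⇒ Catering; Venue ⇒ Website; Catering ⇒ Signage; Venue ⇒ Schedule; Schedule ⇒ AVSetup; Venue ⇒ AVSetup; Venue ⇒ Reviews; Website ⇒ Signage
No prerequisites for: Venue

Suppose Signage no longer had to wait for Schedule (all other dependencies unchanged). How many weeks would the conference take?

15

Original critical path: Venue→Schedule→Signage = 1+12+9 = 22 ⇒ 22 weeks.
Without Schedule→Signage, Signage's earliest start moves from 13 to 6.
After: Venue→Schedule→AVSetup = 1+12+2 = 15 → 15 weeks.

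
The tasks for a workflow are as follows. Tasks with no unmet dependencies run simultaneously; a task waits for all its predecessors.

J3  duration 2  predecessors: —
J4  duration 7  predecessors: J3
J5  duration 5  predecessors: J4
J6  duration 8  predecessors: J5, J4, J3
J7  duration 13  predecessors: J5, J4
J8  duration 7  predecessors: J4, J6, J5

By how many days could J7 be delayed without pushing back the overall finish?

J3→J4→J5→J6→J8 = 2+7+5+8+7 = 29 sets the makespan at 29 days.
J7 finishes as early as 27 and must finish by 29.
Slack of J7 = 16 − 14 = 2 days.

2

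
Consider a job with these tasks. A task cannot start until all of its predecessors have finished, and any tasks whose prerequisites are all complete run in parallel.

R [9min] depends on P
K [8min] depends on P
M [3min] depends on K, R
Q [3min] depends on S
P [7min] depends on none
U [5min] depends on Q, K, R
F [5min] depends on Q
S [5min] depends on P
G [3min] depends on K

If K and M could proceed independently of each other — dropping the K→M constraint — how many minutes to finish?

21

Before: longest chain P→R→U = 7+9+5 = 21, finish 21.
Dropping K→M doesn't change M's earliest start (16); another predecessor still binds.
The longest chain is now P→R→U = 7+9+5 = 21, so the job takes 21 minutes.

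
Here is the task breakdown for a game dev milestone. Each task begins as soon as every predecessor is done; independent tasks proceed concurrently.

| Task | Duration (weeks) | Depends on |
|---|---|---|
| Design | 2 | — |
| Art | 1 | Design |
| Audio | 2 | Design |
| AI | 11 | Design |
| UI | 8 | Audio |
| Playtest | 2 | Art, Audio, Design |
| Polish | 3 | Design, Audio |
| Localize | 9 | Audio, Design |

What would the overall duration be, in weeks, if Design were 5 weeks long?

16

Critical path before the change: Design→Audio→Localize = 2+2+9 = 13 giving 13 weeks.
Since Design is critical, the +3 change carries straight to that chain (now 16 weeks).
The critical path is still Design→Audio→Localize; finish is now 16 weeks.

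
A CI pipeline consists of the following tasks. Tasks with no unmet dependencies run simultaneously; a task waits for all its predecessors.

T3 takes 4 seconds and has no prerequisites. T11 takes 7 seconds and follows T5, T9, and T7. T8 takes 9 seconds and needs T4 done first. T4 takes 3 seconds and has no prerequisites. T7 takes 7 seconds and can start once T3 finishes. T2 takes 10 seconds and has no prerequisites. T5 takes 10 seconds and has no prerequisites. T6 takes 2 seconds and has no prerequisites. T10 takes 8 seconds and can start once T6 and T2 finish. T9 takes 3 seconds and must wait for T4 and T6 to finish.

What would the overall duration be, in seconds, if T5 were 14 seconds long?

21

The binding path is T2→T10 = 10+8 = 18; finish at 18 seconds.
The longest path through T5 is only 17 seconds, so T5 has float 1.
The binding chain switches to T5→T11 = 14+7 = 21; finish 21 seconds.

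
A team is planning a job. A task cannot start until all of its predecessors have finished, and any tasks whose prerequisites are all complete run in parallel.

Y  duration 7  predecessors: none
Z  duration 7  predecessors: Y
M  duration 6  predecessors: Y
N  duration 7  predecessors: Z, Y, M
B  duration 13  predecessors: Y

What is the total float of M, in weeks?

1

Critical path: Y→Z→N = 7+7+7 = 21, so the finish is 21 weeks.
The longest chain containing M totals 20 weeks.
So M can slip 14 − 13 = 1 week.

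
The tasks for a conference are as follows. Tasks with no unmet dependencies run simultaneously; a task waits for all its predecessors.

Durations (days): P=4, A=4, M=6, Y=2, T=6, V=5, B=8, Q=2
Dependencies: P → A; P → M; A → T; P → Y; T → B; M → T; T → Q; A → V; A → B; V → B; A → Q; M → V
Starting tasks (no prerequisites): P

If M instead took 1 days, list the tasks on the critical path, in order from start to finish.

P, A, T, B

Actual critical path: P→M→T→B = 4+6+6+8 = 24 ⇒ 24 days.
M lies on that path, so at 1 day the path becomes 19 days.
Now P→A→T→B = 4+4+6+8 = 22 is longest, so the finish becomes 22 days.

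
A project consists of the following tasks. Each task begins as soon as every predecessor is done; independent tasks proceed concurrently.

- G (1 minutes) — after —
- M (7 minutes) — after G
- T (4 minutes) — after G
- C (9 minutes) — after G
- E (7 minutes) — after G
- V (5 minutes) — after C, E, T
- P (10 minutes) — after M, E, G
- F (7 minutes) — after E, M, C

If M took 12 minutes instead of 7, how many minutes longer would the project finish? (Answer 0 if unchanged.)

Actual critical path: G→M→P = 1+7+10 = 18 ⇒ 18 minutes.
M lies on that path, so at 12 minutes the path becomes 23 minutes.
No other chain overtakes it, so the finish is 23 minutes.
Change in finish: 23 − 18 = +5 minutes.

5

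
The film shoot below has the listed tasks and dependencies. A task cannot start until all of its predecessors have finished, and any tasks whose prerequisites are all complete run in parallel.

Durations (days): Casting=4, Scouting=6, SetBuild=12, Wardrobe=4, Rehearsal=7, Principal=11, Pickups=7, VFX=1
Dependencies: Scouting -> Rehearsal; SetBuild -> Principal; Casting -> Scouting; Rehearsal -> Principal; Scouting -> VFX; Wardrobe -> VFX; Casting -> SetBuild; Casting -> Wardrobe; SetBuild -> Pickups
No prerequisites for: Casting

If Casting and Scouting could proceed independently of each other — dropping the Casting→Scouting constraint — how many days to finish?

27

With the dependency in place, Casting→Scouting→Rehearsal→Principal = 4+6+7+11 = 28 sets the finish at 28 days.
Without Casting→Scouting, Scouting's earliest start moves from 4 to 0.
New critical path: Casting→SetBuild→Principal = 4+12+11 = 27 ⇒ 27 days.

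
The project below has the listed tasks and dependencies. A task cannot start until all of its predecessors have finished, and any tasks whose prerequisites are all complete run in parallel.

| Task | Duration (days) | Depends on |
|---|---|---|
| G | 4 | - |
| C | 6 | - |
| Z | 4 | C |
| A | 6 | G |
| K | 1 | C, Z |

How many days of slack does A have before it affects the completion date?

1

The longest chain is C→Z→K = 6+4+1 = 11; overall finish 11 days.
Longest path through A: 10 days (earliest finish 10, latest finish 11).
Slack of A = 5 − 4 = 1 day.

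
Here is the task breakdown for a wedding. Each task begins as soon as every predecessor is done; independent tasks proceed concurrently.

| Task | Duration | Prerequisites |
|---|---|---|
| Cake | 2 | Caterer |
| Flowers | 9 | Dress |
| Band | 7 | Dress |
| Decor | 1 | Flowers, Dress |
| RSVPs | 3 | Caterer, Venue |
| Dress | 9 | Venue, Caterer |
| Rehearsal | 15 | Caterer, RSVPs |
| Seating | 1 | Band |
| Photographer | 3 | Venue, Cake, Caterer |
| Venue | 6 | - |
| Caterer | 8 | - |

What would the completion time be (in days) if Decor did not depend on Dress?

27

With the dependency in place, Caterer→Dress→Flowers→Decor = 8+9+9+1 = 27 sets the finish at 27 days.
Dropping Dress→Decor doesn't change Decor's earliest start (26); another predecessor still binds.
After: Caterer→Dress→Flowers→Decor = 8+9+9+1 = 27 → 27 days.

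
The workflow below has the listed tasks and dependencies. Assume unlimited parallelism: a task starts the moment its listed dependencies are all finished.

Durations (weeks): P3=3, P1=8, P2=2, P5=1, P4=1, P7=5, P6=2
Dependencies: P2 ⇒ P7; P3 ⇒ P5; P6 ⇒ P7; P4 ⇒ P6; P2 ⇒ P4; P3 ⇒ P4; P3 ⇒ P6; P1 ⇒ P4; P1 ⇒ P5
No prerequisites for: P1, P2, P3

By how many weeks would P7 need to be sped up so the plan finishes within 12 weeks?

4

Current finish: 16 weeks; target: 12.
P7 is on every critical path, so each week cut from P7 cuts the finish by one (this holds down to a finish of 12).
Need 16 − 12 = 4 weeks off P7 → P7 becomes 1 week, finish becomes 12.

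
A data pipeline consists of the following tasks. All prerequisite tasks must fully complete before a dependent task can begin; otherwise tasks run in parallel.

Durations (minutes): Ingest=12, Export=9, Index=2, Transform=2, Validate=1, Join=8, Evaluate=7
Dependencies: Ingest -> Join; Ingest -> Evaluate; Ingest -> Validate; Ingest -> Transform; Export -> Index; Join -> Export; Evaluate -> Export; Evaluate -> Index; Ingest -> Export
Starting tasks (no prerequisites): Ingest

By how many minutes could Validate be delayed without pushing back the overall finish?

18

Critical path: Ingest→Join→Export→Index = 12+8+9+2 = 31, so the finish is 31 minutes.
Longest path through Validate: 13 minutes (earliest finish 13, latest finish 31).
Slack of Validate = 30 − 12 = 18 minutes.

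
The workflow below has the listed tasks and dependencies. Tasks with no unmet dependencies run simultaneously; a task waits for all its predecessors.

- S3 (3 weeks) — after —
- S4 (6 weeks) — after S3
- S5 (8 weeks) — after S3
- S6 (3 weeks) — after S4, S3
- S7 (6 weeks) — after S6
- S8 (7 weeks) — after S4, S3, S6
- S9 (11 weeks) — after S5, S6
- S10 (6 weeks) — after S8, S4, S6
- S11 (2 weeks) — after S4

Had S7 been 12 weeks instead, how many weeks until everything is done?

The binding path is S3→S4→S6→S8→S10 = 3+6+3+7+6 = 25; finish at 25 weeks.
The longest path through S7 is only 18 weeks, so S7 has float 7.
That remains the longest chain; total 25 weeks.

25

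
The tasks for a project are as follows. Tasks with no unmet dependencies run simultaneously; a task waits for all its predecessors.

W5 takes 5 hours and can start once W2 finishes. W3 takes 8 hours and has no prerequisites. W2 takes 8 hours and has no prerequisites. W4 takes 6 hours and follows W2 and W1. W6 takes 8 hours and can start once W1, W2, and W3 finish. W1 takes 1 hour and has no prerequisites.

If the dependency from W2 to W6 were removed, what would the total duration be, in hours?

16

Original critical path: W2→W6 = 8+8 = 16 ⇒ 16 hours.
Dropping W2→W6 doesn't change W6's earliest start (8); another predecessor still binds.
The longest chain is now W3→W6 = 8+8 = 16, so the project takes 16 hours.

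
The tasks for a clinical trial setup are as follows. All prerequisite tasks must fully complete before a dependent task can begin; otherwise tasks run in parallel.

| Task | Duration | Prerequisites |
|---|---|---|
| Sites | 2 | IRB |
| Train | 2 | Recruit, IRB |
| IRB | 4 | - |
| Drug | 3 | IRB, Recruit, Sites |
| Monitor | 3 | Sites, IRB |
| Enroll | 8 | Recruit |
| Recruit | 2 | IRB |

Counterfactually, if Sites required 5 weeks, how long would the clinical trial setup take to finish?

As given, the longest chain is IRB→Recruit→Enroll = 4+2+8 = 14, so the finish is 14 weeks.
The longest path through Sites is only 9 weeks, so Sites has float 5.
No other chain overtakes it, so the finish is 14 weeks.

14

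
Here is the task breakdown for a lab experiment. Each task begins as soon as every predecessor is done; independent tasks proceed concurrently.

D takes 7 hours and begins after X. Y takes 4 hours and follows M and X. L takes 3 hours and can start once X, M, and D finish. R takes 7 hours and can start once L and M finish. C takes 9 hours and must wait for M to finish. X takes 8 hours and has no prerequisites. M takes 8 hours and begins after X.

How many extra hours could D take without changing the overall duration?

1

Critical path: X→M→L→R = 8+8+3+7 = 26, so the finish is 26 hours.
Longest path through D: 25 hours (earliest finish 15, latest finish 16).
So D can slip 16 − 15 = 1 hour.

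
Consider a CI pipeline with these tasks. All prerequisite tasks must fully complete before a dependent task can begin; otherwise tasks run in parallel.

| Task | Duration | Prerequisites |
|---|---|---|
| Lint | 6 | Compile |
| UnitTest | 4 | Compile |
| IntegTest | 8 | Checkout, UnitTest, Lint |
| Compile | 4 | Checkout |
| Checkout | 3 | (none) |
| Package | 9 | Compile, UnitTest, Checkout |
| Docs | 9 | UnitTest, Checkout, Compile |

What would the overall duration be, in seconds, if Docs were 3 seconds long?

Critical path before the change: Checkout→Compile→Lint→IntegTest = 3+4+6+8 = 21 giving 21 seconds.
Docs is off the critical path — its longest chain is 20 seconds, giving 1 of slack.
The critical path is still Checkout→Compile→Lint→IntegTest; finish is now 21 seconds.

21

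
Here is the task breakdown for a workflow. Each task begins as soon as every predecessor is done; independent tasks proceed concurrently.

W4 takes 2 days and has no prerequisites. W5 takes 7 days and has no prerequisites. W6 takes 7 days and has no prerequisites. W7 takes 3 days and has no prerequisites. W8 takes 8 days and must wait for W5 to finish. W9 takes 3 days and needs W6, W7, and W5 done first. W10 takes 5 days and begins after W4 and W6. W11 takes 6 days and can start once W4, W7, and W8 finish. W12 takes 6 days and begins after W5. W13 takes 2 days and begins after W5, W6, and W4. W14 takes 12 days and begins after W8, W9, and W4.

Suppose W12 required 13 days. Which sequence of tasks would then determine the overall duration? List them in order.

W5, W8, W14

Baseline: W5→W8→W14 = 7+8+12 = 27 → 27 days.
The longest path through W12 is only 13 days, so W12 has float 14.
The critical path is still W5→W8→W14; finish is now 27 days.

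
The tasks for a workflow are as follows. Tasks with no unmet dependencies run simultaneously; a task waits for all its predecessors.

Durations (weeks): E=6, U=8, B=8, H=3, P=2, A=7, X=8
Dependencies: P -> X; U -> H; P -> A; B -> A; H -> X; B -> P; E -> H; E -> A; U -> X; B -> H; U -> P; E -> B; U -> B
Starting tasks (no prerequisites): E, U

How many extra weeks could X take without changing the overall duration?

0

The longest chain is U→B→H→X = 8+8+3+8 = 27; overall finish 27 weeks.
X finishes as early as 27 and must finish by 27.
Slack of X = 19 − 19 = 0 weeks.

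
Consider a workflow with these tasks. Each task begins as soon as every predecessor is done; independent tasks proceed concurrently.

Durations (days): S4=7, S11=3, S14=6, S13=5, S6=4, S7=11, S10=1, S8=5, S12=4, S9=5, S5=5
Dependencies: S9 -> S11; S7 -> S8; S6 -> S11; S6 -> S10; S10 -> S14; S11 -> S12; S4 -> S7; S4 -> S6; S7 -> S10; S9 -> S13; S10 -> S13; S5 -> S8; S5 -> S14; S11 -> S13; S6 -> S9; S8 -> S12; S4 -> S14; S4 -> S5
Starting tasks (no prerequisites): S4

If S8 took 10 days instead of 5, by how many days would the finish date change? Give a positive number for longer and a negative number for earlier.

5

Baseline: S4→S7→S8→S12 = 7+11+5+4 = 27 → 27 days.
S8 lies on that path, so at 10 days the path becomes 32 days.
No other chain overtakes it, so the finish is 32 days.
Change in finish: 32 − 27 = +5 days.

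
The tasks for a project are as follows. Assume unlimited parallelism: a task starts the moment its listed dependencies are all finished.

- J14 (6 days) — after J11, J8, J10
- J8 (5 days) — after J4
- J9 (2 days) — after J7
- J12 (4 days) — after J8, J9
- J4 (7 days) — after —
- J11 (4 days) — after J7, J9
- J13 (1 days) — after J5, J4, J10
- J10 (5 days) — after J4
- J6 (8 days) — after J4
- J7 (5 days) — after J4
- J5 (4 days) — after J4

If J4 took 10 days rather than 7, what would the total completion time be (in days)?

As given, the longest chain is J4→J7→J9→J11→J14 = 7+5+2+4+6 = 24, so the finish is 24 days.
J4 lies on that path, so at 10 days the path becomes 27 days.
That remains the longest chain; total 27 days.

27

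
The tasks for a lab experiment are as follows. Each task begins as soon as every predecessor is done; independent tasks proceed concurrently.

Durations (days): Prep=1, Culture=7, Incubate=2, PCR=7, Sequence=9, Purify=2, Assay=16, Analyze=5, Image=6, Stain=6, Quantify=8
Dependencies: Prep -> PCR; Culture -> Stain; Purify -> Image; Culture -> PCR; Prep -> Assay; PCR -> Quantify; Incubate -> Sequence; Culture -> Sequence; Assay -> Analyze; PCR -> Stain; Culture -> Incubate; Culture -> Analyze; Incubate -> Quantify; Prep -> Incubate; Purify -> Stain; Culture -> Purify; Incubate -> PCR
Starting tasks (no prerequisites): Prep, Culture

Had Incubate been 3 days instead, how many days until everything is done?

25

The binding path is Culture→Incubate→PCR→Quantify = 7+2+7+8 = 24; finish at 24 days.
Incubate lies on that path, so at 3 days the path becomes 25 days.
That remains the longest chain; total 25 days.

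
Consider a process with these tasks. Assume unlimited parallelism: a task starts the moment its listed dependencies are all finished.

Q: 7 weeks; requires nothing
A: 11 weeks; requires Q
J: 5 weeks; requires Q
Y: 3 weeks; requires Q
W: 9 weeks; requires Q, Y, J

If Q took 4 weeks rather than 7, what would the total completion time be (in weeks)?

The binding path is Q→J→W = 7+5+9 = 21; finish at 21 weeks.
Q is on the critical path; changing it to 4 makes that path 18 weeks.
That remains the longest chain; total 18 weeks.

18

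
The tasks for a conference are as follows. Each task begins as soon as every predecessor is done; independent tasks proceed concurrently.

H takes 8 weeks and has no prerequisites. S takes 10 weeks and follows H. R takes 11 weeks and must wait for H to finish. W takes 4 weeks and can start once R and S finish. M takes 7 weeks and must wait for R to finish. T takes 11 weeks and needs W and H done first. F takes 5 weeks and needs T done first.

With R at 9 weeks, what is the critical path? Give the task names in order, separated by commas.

Actual critical path: H→R→W→T→F = 8+11+4+11+5 = 39 ⇒ 39 weeks.
Since R is critical, the -2 change carries straight to that chain (now 37 weeks).
New critical path: H→S→W→T→F = 8+10+4+11+5 = 38 ⇒ 38 weeks.

H, S, W, T, F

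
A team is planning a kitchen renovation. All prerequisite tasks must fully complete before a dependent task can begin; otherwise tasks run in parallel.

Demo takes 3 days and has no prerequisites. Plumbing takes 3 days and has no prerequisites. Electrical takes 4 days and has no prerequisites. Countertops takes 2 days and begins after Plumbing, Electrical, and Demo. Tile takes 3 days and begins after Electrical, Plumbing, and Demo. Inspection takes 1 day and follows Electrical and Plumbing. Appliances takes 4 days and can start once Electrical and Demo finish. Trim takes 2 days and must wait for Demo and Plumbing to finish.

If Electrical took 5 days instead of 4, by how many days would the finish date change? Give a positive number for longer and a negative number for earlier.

1

Baseline: Electrical→Appliances = 4+4 = 8 → 8 days.
Since Electrical is critical, the +1 change carries straight to that chain (now 9 days).
No other chain overtakes it, so the finish is 9 days.
Change in finish: 9 − 8 = +1 days.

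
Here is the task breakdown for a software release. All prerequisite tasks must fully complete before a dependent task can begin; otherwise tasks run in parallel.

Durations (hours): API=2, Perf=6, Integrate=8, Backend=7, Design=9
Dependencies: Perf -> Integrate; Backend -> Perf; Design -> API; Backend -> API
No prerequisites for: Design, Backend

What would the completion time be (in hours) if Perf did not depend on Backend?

14

Original critical path: Backend→Perf→Integrate = 7+6+8 = 21 ⇒ 21 hours.
Without Backend→Perf, Perf's earliest start moves from 7 to 0.
New critical path: Perf→Integrate = 6+8 = 14 ⇒ 14 hours.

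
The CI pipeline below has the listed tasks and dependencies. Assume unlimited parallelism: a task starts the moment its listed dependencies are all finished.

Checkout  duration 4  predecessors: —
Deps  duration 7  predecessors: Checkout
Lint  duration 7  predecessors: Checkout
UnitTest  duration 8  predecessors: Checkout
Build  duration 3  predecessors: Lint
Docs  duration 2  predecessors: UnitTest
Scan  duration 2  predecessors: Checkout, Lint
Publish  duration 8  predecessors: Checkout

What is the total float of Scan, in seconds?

The longest chain is Checkout→Lint→Build = 4+7+3 = 14; overall finish 14 seconds.
Longest path through Scan: 13 seconds (earliest finish 13, latest finish 14).
So Scan can slip 14 − 13 = 1 second.

1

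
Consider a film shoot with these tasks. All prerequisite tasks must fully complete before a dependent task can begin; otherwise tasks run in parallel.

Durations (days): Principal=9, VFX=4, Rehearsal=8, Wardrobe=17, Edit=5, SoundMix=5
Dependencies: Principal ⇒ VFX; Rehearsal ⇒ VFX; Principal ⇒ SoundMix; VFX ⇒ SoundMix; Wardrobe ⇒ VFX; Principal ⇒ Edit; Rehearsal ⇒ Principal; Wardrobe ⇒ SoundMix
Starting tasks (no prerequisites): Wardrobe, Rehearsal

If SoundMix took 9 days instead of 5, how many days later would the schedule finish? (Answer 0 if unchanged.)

4

Critical path before the change: Wardrobe→VFX→SoundMix = 17+4+5 = 26 giving 26 days.
Since SoundMix is critical, the +4 change carries straight to that chain (now 30 days).
The critical path is still Wardrobe→VFX→SoundMix; finish is now 30 days.
Change in finish: 30 − 26 = +4 days.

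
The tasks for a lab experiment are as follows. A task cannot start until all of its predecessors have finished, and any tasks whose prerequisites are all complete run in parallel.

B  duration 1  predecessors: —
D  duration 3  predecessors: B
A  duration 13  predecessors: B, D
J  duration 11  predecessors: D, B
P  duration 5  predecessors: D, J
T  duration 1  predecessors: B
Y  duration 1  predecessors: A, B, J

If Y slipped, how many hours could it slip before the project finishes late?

B→D→J→P = 1+3+11+5 = 20 sets the makespan at 20 hours.
Longest path through Y: 18 hours (earliest finish 18, latest finish 20).
Float = 20 − 18 = 2.

2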